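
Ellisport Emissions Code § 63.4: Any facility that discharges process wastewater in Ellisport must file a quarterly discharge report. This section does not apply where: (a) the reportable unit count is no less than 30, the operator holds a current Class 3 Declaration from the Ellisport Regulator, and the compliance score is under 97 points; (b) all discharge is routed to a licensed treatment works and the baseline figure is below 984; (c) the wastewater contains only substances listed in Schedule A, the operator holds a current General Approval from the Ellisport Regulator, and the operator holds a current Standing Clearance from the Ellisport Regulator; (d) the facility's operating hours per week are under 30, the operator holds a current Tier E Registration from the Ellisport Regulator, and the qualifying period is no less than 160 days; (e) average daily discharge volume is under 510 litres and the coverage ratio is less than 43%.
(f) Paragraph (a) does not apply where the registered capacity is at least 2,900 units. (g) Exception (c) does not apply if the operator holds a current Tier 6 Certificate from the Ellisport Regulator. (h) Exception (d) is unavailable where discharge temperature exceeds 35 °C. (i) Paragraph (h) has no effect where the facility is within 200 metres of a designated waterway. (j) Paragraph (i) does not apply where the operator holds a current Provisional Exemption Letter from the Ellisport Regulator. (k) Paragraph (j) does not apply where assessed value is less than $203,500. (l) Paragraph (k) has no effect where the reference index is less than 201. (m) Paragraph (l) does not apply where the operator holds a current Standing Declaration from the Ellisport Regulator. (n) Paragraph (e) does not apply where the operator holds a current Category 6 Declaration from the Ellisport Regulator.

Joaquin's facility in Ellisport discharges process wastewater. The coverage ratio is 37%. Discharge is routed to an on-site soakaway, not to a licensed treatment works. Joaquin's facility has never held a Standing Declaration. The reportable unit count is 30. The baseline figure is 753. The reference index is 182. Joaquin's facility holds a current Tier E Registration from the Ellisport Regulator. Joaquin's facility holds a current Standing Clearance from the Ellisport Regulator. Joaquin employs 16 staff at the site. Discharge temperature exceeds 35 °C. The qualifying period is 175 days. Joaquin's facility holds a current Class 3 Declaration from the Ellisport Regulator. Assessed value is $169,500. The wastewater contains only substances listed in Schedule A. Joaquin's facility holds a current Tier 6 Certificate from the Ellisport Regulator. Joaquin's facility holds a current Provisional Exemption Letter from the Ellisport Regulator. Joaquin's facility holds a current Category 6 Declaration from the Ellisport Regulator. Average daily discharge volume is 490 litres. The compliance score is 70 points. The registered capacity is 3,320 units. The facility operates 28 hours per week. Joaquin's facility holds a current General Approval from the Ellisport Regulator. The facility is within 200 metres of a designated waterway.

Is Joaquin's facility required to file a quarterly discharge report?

All of (a)'s requirements are met (the reportable unit count is 30, meeting the 30 threshold; a current Class 3 Declaration is held; the compliance score is 70 points, under the 97 points limit). However, paragraph (f) must be considered: (f) operates against (a): the registered capacity is 3,320 units, meeting the 2,900 units threshold. (a) is therefore removed.
Exception (b) fails — discharge is not routed to a licensed treatment works.
Exception (c)'s conditions are all satisfied: the wastewater is Schedule-A-only; a current General Approval is held; a current Standing Clearance is held. But applying paragraph (g): (g) operates against (c): a current Tier 6 Certificate is held. (c) is therefore removed.
Exception (d) is satisfied on its face — the facility's operating hours per week are 28, under the 30 limit; a current Tier E Registration is held; the qualifying period is 175 days, meeting the 160 days threshold. Turning to paragraphs (h)–(m): (h) operates against (d): discharge temperature exceeds 35 °C. (i) would limit (h) — the facility is within 200 m of a designated waterway — but (j) sets (i) aside: (j) is engaged — a current Provisional Exemption Letter is held. (k) would limit (j) — assessed value is $169,500, less than the $203,500 limit — but (l) sets (k) aside: (l) operates against (k): the reference index is 182, less than the 201 limit. (m) does not operate here (there is no Standing Declaration in force), so (l) stands. Exception (d) does not apply.
All of (e)'s requirements are met (average daily discharge volume is 490 litres, under the 510 litres limit; the coverage ratio is 37%, less than the 43% limit). Turning to paragraph (n): (n) operates — a current Category 6 Declaration is held. So (e) is unavailable.
No exception applies. The general rule governs.

Yes — Joaquin's facility must file a quarterly discharge report.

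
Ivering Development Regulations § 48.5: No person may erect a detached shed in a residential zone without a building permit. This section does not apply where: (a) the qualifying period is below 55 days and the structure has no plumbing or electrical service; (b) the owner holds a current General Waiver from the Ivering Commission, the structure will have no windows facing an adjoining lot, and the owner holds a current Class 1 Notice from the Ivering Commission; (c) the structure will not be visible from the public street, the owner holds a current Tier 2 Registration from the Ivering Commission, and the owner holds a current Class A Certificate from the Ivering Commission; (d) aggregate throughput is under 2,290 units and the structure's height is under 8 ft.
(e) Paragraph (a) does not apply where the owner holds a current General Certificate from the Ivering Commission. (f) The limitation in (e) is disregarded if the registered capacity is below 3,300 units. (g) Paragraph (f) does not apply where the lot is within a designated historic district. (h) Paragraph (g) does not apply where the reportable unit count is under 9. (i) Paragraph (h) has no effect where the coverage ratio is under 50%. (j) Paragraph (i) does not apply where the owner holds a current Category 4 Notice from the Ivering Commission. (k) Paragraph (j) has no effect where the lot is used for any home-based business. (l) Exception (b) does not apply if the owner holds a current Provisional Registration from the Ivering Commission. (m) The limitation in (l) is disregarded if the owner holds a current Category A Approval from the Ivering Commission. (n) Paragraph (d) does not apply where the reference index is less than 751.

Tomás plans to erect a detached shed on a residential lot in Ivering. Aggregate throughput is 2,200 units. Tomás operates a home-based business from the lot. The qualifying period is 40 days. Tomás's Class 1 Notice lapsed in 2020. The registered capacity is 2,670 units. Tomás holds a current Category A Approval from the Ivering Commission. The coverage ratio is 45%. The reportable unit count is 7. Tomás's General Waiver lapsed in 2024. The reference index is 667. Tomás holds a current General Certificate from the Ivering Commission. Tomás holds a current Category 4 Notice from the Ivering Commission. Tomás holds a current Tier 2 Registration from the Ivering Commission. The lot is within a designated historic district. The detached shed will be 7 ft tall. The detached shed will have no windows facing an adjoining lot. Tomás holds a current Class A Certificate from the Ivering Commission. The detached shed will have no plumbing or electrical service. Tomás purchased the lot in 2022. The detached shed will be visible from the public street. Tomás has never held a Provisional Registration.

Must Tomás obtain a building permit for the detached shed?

All of (a)'s requirements are met (the qualifying period is 40 days, below the 55 days limit; there is no plumbing or electrical service). Turning to paragraphs (e)–(k): (e) is triggered — a current General Certificate is held. (f) applies (the registered capacity is 2,670 units, below the 3,300 units limit), but yields to (g): (g) operates against (f): the lot is in a historic district. (h) would limit (g) — the reportable unit count is 7, under the 9 limit — but (i) sets (h) aside: (i) operates against (h): the coverage ratio is 45%, under the 50% limit. (j) would limit (i) — a current Category 4 Notice is held — but (k) sets (j) aside: (k) operates against (j): a home-based business operates on the lot. So (a) is unavailable.
Exception (b) requires that the owner holds a current General Waiver from the Ivering Commission; but there is no General Waiver in force, so (b) is unavailable.
Exception (c) does not apply: the structure will be visible from the street.
Exception (d) is satisfied on its face — aggregate throughput is 2,200 units, under the 2,290 units limit; the structure's height is 7 ft, under the 8 ft limit. But applying paragraph (n): (n) operates against (d): the reference index is 667, less than the 751 limit. Exception (d) does not apply.
No exception applies. The general rule governs.

Yes — Tomás must obtain a building permit.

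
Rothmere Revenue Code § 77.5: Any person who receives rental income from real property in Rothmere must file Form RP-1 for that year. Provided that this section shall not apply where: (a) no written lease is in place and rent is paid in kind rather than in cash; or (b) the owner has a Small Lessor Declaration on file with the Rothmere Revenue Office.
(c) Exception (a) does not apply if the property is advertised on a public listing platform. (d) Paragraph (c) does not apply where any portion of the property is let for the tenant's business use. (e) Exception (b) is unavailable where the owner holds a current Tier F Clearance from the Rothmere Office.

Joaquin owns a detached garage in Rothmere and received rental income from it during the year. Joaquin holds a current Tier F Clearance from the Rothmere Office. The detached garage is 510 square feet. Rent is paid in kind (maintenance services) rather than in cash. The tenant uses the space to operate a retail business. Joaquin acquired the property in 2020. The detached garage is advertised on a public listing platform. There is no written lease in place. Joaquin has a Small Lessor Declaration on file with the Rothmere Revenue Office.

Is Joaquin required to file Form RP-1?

No — exception (a) applies; Joaquin is not required to file Form RP-1.

Exception (a) is satisfied on its face — there is no written lease; rent is paid in kind. Applying paragraphs (c)–(d): (c) is triggered (the property is publicly advertised), but is itself disapplied by (d): (d) is engaged — the space is let for business use. (a) remains available.
Exception (b): a Small Lessor Declaration is on file — every condition holds. Turning to paragraph (e): (e) operates against (b): a current Tier F Clearance is held. So (b) is unavailable.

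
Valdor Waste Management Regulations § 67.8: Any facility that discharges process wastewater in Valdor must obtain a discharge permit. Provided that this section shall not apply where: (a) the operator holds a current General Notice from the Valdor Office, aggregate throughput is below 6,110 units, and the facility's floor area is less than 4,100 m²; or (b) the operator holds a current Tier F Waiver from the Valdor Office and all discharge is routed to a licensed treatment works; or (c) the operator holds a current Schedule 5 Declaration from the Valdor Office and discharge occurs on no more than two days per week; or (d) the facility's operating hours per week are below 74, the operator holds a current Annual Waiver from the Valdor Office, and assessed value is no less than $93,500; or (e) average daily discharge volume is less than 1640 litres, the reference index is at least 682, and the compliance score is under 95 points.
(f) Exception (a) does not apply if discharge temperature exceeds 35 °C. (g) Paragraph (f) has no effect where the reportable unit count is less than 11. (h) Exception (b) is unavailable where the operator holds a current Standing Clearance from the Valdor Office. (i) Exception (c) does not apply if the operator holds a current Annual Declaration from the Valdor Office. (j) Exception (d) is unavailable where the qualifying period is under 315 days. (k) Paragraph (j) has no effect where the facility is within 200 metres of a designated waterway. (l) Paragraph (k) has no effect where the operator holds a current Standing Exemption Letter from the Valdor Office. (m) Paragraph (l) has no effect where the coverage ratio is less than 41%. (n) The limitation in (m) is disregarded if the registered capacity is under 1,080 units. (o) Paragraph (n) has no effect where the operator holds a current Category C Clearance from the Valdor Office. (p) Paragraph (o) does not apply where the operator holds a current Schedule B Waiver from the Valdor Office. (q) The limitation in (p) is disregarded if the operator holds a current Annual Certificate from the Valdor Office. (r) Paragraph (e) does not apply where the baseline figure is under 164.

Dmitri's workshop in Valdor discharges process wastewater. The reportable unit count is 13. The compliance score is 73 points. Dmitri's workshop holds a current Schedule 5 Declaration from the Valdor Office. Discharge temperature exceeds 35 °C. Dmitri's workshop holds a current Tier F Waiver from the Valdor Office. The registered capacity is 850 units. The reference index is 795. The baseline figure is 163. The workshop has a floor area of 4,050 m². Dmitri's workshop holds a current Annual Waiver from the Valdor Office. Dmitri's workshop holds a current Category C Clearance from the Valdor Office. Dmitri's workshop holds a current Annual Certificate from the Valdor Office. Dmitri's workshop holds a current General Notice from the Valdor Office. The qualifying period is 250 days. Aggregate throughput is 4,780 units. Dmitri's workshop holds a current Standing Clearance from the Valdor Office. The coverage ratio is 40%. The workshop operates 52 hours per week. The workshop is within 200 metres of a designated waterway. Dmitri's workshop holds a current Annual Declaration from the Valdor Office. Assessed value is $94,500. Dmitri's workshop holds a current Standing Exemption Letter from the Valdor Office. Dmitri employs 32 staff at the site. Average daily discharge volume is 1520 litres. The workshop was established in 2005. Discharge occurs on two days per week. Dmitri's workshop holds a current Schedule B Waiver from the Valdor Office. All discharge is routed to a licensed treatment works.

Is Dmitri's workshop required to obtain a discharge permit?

Exception (a) is satisfied on its face — a current General Notice is held; aggregate throughput is 4,780 units, below the 6,110 units limit; the facility's floor area is 4,050 m², less than the 4,100 m² limit. But: (f) operates against (a): discharge temperature exceeds 35 °C. (g), which would lift (f), is not triggered — the reportable unit count is 13, not less than 11. Exception (a) does not apply.
Exception (b): a current Tier F Waiver is held; discharge is routed to a licensed treatment works — every condition holds. However, paragraph (h) must be considered: (h) operates against (b): a current Standing Clearance is held. (b) is therefore removed.
Exception (c)'s conditions are all satisfied: a current Schedule 5 Declaration is held; discharge occurs on no more than two days per week. However, paragraph (i) must be considered: (i) operates against (c): a current Annual Declaration is held. Exception (c) does not apply.
All of (d)'s requirements are met (the facility's operating hours per week are 52, below the 74 limit; a current Annual Waiver is held; assessed value is $94,500, meeting the $93,500 threshold). Considering the limiting provisions: (j) applies (the qualifying period is 250 days, under the 315 days limit), but is itself disapplied by (k): (k) is triggered — the workshop is within 200 m of a designated waterway. (l) would limit (k) — a current Standing Exemption Letter is held — but (m) sets (l) aside: (m) is engaged — the coverage ratio is 40%, less than the 41% limit. (n) would limit (m) — the registered capacity is 850 units, under the 1,080 units limit — but (o) sets (n) aside: (o) is triggered — a current Category C Clearance is held. (p) would limit (o) — a current Schedule B Waiver is held — but (q) sets (p) aside: (q) applies — a current Annual Certificate is held. (d) remains available.
All of (e)'s requirements are met (average daily discharge volume is 1520 litres, less than the 1640 litres limit; the reference index is 795, meeting the 682 threshold; the compliance score is 73 points, under the 95 points limit). But applying paragraph (r): (r) is engaged — the baseline figure is 163, under the 164 limit. (e) is therefore removed.

No — exception (d) applies; Dmitri's workshop is not required to obtain a discharge permit.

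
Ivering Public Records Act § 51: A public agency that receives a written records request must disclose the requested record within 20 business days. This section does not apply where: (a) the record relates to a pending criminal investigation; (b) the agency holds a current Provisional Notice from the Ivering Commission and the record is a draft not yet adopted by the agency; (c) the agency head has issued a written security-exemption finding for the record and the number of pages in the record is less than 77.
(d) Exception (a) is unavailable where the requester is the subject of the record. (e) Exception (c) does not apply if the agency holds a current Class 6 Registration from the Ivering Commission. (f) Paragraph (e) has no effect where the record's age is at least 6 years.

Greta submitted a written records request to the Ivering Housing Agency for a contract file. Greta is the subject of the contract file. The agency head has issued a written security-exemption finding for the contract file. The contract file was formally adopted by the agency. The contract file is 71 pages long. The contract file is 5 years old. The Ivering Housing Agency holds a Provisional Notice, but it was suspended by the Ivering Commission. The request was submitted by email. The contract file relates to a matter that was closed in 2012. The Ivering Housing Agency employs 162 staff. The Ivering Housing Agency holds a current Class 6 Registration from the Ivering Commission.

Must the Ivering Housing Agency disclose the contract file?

Exception (a) requires that the record relates to a pending criminal investigation; but the contract file relates to a closed matter, so (a) is unavailable.
Exception (b) does not apply: no current Provisional Notice is held.
Exception (c)'s conditions are all satisfied: a written security-exemption finding has been issued; the number of pages in the record is 71, less than the 77 limit. However, paragraphs (e)–(f) must be considered: (e) operates — a current Class 6 Registration is held. (f) does not operate here (the record's age is 5 years, short of 6 years), so (e) stands. So (c) is unavailable.
None of the exceptions is available; § 51 applies in full.

Yes — the Ivering Housing Agency must disclose the contract file.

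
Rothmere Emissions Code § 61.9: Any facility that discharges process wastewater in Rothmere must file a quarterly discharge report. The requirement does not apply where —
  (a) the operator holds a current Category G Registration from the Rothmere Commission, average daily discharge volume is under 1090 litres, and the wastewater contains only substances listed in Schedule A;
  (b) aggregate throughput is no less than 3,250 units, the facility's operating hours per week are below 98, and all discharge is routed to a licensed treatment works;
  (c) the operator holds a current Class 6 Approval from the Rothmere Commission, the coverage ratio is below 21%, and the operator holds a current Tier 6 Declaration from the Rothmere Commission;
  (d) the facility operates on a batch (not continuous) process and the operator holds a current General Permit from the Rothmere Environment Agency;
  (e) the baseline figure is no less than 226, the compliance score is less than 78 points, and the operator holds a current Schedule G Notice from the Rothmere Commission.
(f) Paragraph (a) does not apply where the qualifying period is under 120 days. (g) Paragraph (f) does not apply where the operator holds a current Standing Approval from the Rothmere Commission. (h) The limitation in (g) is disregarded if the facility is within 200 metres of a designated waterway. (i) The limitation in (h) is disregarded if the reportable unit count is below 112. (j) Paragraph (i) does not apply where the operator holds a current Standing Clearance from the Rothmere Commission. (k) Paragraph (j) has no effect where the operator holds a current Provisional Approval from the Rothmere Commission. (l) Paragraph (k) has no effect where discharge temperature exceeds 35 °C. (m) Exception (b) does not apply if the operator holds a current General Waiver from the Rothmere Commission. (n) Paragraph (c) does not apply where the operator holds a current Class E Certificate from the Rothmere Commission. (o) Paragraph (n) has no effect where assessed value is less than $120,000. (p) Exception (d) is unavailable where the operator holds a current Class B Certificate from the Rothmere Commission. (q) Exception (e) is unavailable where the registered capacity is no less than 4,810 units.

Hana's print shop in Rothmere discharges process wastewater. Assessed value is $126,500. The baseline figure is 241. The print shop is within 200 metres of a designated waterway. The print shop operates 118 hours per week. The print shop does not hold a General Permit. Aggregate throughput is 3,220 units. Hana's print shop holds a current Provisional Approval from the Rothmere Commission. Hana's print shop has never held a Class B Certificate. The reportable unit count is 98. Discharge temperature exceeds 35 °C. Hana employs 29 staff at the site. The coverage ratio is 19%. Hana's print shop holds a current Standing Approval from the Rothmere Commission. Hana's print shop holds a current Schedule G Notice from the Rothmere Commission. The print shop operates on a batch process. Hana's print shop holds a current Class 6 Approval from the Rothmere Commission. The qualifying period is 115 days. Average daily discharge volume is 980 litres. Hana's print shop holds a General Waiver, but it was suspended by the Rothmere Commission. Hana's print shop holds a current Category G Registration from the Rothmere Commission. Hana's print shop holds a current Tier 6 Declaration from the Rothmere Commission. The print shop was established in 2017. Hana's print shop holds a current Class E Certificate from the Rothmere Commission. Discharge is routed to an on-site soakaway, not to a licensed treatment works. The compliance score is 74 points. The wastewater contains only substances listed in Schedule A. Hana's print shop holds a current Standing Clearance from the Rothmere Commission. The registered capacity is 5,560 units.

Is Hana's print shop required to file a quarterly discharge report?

Yes — Hana's print shop must file a quarterly discharge report.

Exception (a): a current Category G Registration is held; average daily discharge volume is 980 litres, under the 1090 litres limit; the wastewater is Schedule-A-only — every condition holds. But applying paragraphs (f)–(l): (f) operates against (a): the qualifying period is 115 days, under the 120 days limit. (g) is engaged (a current Standing Approval is held), but is displaced by (h): (h) applies — the print shop is within 200 m of a designated waterway. (i) would limit (h) — the reportable unit count is 98, below the 112 limit — but (j) sets (i) aside: (j) operates against (i): a current Standing Clearance is held. (k) would limit (j) — a current Provisional Approval is held — but (l) sets (k) aside: (l) operates against (k): discharge temperature exceeds 35 °C. (a) is therefore removed.
Exception (b) requires that aggregate throughput is no less than 3,250 units; but aggregate throughput is 3,220 units, short of 3,250 units, so (b) is unavailable.
All of (c)'s requirements are met (a current Class 6 Approval is held; the coverage ratio is 19%, below the 21% limit; a current Tier 6 Declaration is held). But: (n) operates against (c): a current Class E Certificate is held. (o), which would lift (n), is inapplicable — assessed value is $126,500, not less than $120,000. Exception (c) does not apply.
Exception (d) requires that the operator holds a current General Permit from the Rothmere Environment Agency; but no General Permit is held, so (d) is unavailable.
All of (e)'s requirements are met (the baseline figure is 241, meeting the 226 threshold; the compliance score is 74 points, less than the 78 points limit; a current Schedule G Notice is held). Turning to paragraph (q): (q) operates — the registered capacity is 5,560 units, meeting the 4,810 units threshold. (e) is therefore removed.
No exception applies. The general rule governs.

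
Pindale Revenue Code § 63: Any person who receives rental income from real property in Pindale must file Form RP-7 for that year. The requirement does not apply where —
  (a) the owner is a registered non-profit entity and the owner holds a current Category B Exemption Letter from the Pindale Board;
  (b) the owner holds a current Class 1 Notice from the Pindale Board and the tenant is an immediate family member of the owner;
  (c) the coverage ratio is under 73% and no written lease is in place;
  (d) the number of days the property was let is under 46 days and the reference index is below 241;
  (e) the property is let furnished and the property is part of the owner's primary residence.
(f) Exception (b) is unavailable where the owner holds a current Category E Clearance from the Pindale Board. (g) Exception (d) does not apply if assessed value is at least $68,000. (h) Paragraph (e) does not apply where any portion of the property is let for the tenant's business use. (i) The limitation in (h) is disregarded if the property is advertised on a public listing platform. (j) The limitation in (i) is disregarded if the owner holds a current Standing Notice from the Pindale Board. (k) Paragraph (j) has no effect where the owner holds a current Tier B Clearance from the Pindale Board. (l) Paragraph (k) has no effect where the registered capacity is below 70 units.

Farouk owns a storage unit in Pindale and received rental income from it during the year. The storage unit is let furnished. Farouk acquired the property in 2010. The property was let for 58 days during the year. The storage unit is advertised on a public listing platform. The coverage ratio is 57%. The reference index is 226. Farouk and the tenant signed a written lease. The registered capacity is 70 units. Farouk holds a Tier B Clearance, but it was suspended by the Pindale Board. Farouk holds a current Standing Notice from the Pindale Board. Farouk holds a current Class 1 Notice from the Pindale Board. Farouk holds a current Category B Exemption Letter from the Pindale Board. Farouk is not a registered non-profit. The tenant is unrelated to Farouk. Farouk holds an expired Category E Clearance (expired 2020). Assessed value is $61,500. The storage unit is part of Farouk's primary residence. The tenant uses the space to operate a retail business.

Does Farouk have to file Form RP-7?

Exception (a) does not apply: Farouk is not a registered non-profit.
Exception (b) fails — the tenant is unrelated to the owner.
Exception (c) fails — a written lease is in place.
Exception (d) does not apply: the number of days the property was let is 58 days, not under 46 days.
All of (e)'s requirements are met (the property is let furnished; the storage unit is part of the primary residence). Turning to paragraphs (h)–(l): (h) applies — the space is let for business use. (i) applies (the property is publicly advertised), but is overridden by (j): (j) is engaged — a current Standing Notice is held. (k) is not triggered (no current Tier B Clearance is held), so (j) stands. So (e) is unavailable.
No exception is made out. Farouk falls within the general rule.

Yes — Farouk must file Form RP-7.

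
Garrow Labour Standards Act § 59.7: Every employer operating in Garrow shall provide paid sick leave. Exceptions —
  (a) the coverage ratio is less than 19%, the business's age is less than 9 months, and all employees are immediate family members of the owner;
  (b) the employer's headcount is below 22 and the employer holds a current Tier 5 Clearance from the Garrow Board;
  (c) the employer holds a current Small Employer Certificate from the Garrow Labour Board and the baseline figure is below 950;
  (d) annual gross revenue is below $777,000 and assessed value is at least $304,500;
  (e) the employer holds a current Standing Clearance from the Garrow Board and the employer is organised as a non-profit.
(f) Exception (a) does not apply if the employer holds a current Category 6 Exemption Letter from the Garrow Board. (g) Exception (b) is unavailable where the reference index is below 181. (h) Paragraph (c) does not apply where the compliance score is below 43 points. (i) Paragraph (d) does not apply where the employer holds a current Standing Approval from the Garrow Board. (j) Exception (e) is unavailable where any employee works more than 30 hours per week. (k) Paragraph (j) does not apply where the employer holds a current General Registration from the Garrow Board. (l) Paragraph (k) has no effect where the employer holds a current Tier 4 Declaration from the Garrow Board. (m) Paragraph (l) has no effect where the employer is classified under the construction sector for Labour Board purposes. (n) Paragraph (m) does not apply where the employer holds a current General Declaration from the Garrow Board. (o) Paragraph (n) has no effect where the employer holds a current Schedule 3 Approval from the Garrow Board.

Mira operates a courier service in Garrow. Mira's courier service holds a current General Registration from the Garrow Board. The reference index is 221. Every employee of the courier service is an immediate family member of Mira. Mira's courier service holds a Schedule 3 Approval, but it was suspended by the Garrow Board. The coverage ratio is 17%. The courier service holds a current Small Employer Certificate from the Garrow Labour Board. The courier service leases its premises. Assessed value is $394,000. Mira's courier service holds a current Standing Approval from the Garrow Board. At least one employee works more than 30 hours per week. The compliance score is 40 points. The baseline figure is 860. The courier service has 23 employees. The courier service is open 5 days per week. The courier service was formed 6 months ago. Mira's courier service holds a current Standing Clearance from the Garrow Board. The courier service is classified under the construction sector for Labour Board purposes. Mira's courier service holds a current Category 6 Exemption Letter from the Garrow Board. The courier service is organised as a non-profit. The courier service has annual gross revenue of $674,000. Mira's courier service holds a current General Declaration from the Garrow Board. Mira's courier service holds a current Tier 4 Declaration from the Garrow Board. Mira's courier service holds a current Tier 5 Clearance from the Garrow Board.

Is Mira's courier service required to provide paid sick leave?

Exception (a): the coverage ratio is 17%, less than the 19% limit; the business's age is 6 months, less than the 9 months limit; every employee is an immediate family member — every condition holds. Turning to paragraph (f): (f) operates against (a): a current Category 6 Exemption Letter is held. Exception (a) does not apply.
Exception (b) requires that the employer's headcount is below 22; but the employer's headcount is 23, not below 22, so (b) is unavailable.
Exception (c) is satisfied on its face — a current Small Employer Certificate is held; the baseline figure is 860, below the 950 limit. But: (h) operates against (c): the compliance score is 40 points, below the 43 points limit. (c) is therefore removed.
Exception (d): annual gross revenue is $674,000, below the $777,000 limit; assessed value is $394,000, meeting the $304,500 threshold — every condition holds. But applying paragraph (i): (i) operates — a current Standing Approval is held. (d) is therefore removed.
Exception (e)'s conditions are all satisfied: a current Standing Clearance is held; the employer is a non-profit. But: (j) operates against (e): at least one employee exceeds 30 hours/week. (k) operates (a current General Registration is held), but is itself disapplied by (l): (l) operates against (k): a current Tier 4 Declaration is held. (m) is triggered (the courier service is classified under the construction sector), but yields to (n): (n) applies — a current General Declaration is held. (o) is inapplicable (there is no Schedule 3 Approval in force), so (n) stands. So (e) is unavailable.
No exception is made out. Mira's courier service falls within the general rule.

Yes — Mira's courier service must provide paid sick leave.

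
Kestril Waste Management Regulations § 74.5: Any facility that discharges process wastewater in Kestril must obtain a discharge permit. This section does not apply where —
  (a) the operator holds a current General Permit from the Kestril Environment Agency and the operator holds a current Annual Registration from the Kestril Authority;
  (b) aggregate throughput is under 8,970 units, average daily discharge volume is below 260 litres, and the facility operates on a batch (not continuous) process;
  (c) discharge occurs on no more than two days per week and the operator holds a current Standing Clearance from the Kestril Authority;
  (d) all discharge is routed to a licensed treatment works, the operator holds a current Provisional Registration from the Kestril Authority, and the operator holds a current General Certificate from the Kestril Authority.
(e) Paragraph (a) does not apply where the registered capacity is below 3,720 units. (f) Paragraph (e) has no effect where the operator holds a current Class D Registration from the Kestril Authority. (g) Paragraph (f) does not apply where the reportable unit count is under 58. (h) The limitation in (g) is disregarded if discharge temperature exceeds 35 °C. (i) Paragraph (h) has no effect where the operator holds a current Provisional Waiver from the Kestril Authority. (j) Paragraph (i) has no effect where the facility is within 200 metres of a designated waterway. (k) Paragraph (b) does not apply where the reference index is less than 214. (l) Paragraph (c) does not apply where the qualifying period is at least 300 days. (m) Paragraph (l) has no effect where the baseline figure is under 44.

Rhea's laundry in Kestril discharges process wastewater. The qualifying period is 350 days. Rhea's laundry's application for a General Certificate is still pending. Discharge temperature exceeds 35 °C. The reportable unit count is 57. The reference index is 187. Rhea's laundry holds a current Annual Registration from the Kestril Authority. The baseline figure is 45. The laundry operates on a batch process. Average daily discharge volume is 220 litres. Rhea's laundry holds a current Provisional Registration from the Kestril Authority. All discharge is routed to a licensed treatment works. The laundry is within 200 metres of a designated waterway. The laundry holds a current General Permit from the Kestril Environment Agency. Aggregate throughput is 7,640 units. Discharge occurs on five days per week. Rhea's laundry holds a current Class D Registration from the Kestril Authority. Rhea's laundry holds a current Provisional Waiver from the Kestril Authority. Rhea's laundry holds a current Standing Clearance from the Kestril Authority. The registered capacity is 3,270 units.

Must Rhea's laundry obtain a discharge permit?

Exception (a): a current General Permit is held; a current Annual Registration is held — every condition holds. Applying paragraphs (e)–(j): (e) would limit (a) — the registered capacity is 3,270 units, below the 3,720 units limit — but (f) sets (e) aside: (f) is triggered — a current Class D Registration is held. (g) would limit (f) — the reportable unit count is 57, under the 58 limit — but (h) sets (g) aside: (h) is engaged — discharge temperature exceeds 35 °C. (i) is engaged (a current Provisional Waiver is held), but is overridden by (j): (j) operates — the laundry is within 200 m of a designated waterway. So (a) applies.
Exception (b) is satisfied on its face — aggregate throughput is 7,640 units, under the 8,970 units limit; average daily discharge volume is 220 litres, below the 260 litres limit; the facility operates on a batch process. But applying paragraph (k): (k) is triggered — the reference index is 187, less than the 214 limit. Exception (b) does not apply.
Exception (c) does not apply: discharge occurs on five days per week.
Exception (d) fails — no current General Certificate is held.

No — exception (a) applies; Rhea's laundry is not required to obtain a discharge permit.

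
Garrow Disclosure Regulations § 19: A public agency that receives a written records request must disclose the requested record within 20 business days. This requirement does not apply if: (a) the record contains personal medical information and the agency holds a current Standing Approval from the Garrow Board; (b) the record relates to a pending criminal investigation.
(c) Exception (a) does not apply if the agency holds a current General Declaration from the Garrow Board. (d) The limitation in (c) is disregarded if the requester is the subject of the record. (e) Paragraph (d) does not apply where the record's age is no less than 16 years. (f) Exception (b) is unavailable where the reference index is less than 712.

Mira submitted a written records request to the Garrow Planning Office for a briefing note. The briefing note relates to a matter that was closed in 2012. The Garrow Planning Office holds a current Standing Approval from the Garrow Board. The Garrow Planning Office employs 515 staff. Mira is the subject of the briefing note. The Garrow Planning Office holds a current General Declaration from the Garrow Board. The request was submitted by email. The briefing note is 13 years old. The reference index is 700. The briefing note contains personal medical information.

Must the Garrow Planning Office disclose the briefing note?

Exception (a): the briefing note contains personal medical information; a current Standing Approval is held — every condition holds. As to paragraphs (c)–(e): (c) is triggered (a current General Declaration is held), but is set aside by (d): (d) operates against (c): Mira is the subject of the briefing note. (e), which would lift (d), is inapplicable — the record's age is 13 years, short of 16 years. So (a) applies.
Exception (b) requires that the record relates to a pending criminal investigation; but the briefing note relates to a closed matter, so (b) is unavailable.

No — exception (a) applies; the Garrow Planning Office is not required to disclose the briefing note.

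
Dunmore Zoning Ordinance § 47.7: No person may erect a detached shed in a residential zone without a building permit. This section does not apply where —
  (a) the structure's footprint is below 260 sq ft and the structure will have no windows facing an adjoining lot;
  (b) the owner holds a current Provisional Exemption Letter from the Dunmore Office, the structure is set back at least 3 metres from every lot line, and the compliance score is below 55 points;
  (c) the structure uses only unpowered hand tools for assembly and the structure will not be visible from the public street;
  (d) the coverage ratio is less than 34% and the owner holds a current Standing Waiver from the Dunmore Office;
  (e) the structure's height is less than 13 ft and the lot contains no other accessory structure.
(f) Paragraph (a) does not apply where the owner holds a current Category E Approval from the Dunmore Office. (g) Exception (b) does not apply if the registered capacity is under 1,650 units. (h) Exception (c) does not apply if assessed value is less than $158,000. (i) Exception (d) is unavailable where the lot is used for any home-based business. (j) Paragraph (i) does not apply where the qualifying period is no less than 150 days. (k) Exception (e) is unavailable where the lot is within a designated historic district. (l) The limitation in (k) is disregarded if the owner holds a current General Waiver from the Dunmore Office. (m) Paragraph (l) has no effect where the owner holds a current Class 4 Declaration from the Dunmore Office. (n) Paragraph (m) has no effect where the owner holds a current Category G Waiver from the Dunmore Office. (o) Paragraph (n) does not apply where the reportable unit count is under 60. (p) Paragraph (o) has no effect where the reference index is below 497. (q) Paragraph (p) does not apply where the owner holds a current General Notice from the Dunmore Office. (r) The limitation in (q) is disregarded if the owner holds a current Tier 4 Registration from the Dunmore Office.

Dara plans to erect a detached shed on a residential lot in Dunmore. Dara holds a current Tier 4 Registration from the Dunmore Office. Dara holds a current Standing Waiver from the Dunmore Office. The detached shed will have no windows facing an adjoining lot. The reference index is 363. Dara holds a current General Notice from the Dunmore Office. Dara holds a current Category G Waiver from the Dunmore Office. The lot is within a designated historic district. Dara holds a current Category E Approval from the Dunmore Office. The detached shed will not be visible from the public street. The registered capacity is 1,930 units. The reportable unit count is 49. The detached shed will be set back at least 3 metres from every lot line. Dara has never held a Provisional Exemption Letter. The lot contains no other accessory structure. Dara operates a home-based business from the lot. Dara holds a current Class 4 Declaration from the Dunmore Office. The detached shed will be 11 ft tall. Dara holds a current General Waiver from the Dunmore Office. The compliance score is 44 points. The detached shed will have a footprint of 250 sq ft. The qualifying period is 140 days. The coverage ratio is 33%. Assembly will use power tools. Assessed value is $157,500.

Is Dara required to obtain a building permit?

No — exception (e) applies; Dara does not need a building permit.

Exception (a): the structure's footprint is 250 sq ft, below the 260 sq ft limit; no windows face an adjoining lot — every condition holds. Turning to paragraph (f): (f) operates against (a): a current Category E Approval is held. (a) is therefore removed.
Exception (b) requires that the owner holds a current Provisional Exemption Letter from the Dunmore Office; but there is no Provisional Exemption Letter in force, so (b) is unavailable.
Exception (c) does not apply: assembly uses power tools.
Exception (d) is satisfied on its face — the coverage ratio is 33%, less than the 34% limit; a current Standing Waiver is held. However, paragraphs (i)–(j) must be considered: (i) operates against (d): a home-based business operates on the lot. (j), which would lift (i), is inapplicable — the qualifying period is 140 days, short of 150 days. (d) is therefore removed.
Exception (e): the structure's height is 11 ft, less than the 13 ft limit; the lot has no other accessory structure — every condition holds. Applying paragraphs (k)–(r): (k) applies (the lot is in a historic district), but is overridden by (l): (l) operates against (k): a current General Waiver is held. (m) would limit (l) — a current Class 4 Declaration is held — but (n) sets (m) aside: (n) operates — a current Category G Waiver is held. (o) is engaged (the reportable unit count is 49, under the 60 limit), but is set aside by (p): (p) operates against (o): the reference index is 363, below the 497 limit. (q) is engaged (a current General Notice is held), but is itself disapplied by (r): (r) is triggered — a current Tier 4 Registration is held. So (e) applies.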